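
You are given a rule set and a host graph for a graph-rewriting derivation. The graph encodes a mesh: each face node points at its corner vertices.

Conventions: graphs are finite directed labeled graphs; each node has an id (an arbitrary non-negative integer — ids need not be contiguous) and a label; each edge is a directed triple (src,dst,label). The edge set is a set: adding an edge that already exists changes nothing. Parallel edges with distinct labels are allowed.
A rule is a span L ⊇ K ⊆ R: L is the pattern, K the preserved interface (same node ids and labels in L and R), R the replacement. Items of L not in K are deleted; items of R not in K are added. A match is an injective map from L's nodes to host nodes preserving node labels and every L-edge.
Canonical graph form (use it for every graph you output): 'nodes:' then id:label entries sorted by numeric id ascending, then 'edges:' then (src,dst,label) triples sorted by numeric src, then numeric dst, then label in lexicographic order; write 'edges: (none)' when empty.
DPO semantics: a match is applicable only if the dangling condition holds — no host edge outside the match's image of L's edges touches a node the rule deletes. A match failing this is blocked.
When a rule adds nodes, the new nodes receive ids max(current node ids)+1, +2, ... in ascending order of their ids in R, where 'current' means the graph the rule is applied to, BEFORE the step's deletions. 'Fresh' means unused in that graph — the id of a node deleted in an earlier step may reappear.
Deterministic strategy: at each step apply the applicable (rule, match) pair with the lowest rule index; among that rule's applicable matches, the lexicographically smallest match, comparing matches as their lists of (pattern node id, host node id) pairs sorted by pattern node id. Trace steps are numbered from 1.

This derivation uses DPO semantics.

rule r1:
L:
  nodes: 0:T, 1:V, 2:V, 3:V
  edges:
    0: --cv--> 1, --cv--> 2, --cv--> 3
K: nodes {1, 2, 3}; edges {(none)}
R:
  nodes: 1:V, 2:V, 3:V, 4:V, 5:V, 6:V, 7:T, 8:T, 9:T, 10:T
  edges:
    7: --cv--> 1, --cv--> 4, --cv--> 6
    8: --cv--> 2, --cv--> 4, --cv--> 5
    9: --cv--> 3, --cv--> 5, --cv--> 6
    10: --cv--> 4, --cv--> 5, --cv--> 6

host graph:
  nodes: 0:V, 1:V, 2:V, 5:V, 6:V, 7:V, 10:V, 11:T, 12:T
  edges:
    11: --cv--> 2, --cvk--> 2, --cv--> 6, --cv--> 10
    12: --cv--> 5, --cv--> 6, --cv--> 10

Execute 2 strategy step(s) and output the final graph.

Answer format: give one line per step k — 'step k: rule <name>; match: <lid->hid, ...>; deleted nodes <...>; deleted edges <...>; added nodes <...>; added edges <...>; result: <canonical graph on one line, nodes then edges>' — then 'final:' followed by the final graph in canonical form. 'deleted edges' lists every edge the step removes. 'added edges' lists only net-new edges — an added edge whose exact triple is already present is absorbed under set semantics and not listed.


step 1: rule r1; match: 0->12, 1->5, 2->6, 3->10; deleted nodes 12; deleted edges (12,5,cv); (12,6,cv); (12,10,cv); added nodes 13, 14, 15, 16, 17, 18, 19; added edges (16,5,cv); (16,13,cv); (16,15,cv); (17,6,cv); (17,13,cv); (17,14,cv); (18,10,cv); (18,14,cv); (18,15,cv); (19,13,cv); (19,14,cv); (19,15,cv); result: nodes: 0:V, 1:V, 2:V, 5:V, 6:V, 7:V, 10:V, 11:T, 13:V, 14:V, 15:V, 16:T, 17:T, 18:T, 19:T edges: (11,2,cv); (11,2,cvk); (11,6,cv); (11,10,cv); (16,5,cv); (16,13,cv); (16,15,cv); (17,6,cv); (17,13,cv); (17,14,cv); (18,10,cv); (18,14,cv); (18,15,cv); (19,13,cv); (19,14,cv); (19,15,cv)
step 2: rule r1; match: 0->16, 1->5, 2->13, 3->15; deleted nodes 16; deleted edges (16,5,cv); (16,13,cv); (16,15,cv); added nodes 20, 21, 22, 23, 24, 25, 26; added edges (23,5,cv); (23,20,cv); (23,22,cv); (24,13,cv); (24,20,cv); (24,21,cv); (25,15,cv); (25,21,cv); (25,22,cv); (26,20,cv); (26,21,cv); (26,22,cv); result: nodes: 0:V, 1:V, 2:V, 5:V, 6:V, 7:V, 10:V, 11:T, 13:V, 14:V, 15:V, 17:T, 18:T, 19:T, 20:V, 21:V, 22:V, 23:T, 24:T, 25:T, 26:T edges: (11,2,cv); (11,2,cvk); (11,6,cv); (11,10,cv); (17,6,cv); (17,13,cv); (17,14,cv); (18,10,cv); (18,14,cv); (18,15,cv); (19,13,cv); (19,14,cv); (19,15,cv); (23,5,cv); (23,20,cv); (23,22,cv); (24,13,cv); (24,20,cv); (24,21,cv); (25,15,cv); (25,21,cv); (25,22,cv); (26,20,cv); (26,21,cv); (26,22,cv)
final:
nodes: 0:V, 1:V, 2:V, 5:V, 6:V, 7:V, 10:V, 11:T, 13:V, 14:V, 15:V, 17:T, 18:T, 19:T, 20:V, 21:V, 22:V, 23:T, 24:T, 25:T, 26:T
edges: (11,2,cv); (11,2,cvk); (11,6,cv); (11,10,cv); (17,6,cv); (17,13,cv); (17,14,cv); (18,10,cv); (18,14,cv); (18,15,cv); (19,13,cv); (19,14,cv); (19,15,cv); (23,5,cv); (23,20,cv); (23,22,cv); (24,13,cv); (24,20,cv); (24,21,cv); (25,15,cv); (25,21,cv); (25,22,cv); (26,20,cv); (26,21,cv); (26,22,cv)


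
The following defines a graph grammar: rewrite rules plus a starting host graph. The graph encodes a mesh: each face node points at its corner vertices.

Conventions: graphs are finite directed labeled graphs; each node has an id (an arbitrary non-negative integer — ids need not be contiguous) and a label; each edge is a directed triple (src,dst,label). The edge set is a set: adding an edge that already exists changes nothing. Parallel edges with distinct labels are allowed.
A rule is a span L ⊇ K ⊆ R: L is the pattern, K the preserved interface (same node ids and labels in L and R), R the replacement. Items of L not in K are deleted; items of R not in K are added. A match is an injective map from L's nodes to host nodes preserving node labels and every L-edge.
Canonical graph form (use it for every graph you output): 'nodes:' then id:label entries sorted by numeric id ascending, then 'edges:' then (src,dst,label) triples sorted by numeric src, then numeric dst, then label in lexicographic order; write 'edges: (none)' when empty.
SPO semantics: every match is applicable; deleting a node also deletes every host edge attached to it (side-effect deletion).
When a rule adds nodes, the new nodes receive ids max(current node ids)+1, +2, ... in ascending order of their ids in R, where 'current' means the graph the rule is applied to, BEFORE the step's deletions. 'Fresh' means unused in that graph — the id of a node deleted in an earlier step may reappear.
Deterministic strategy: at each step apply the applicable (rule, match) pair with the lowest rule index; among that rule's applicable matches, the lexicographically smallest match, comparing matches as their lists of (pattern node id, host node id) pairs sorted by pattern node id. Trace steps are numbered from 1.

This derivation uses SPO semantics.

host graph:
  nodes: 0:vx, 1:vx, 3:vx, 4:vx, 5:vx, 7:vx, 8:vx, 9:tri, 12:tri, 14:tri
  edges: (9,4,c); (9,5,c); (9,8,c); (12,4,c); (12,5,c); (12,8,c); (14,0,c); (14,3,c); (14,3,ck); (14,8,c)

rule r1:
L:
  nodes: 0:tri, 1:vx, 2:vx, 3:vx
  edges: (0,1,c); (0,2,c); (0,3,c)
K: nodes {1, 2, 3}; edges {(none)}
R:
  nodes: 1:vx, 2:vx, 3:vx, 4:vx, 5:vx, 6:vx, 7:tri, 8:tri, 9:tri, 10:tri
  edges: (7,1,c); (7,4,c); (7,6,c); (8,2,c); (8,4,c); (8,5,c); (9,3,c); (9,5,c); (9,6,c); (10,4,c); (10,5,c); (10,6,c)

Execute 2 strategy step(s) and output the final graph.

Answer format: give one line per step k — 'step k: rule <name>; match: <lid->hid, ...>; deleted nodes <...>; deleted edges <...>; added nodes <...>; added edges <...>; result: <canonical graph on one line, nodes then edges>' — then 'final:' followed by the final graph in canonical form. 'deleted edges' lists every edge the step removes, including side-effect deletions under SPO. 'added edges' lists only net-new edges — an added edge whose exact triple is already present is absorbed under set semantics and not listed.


step 1: rule r1; match: 0->9, 1->4, 2->5, 3->8; deleted nodes 9; deleted edges (9,4,c); (9,5,c); (9,8,c); added nodes 15, 16, 17, 18, 19, 20, 21; added edges (18,4,c); (18,15,c); (18,17,c); (19,5,c); (19,15,c); (19,16,c); (20,8,c); (20,16,c); (20,17,c); (21,15,c); (21,16,c); (21,17,c); result: nodes: 0:vx, 1:vx, 3:vx, 4:vx, 5:vx, 7:vx, 8:vx, 12:tri, 14:tri, 15:vx, 16:vx, 17:vx, 18:tri, 19:tri, 20:tri, 21:tri edges: (12,4,c); (12,5,c); (12,8,c); (14,0,c); (14,3,c); (14,3,ck); (14,8,c); (18,4,c); (18,15,c); (18,17,c); (19,5,c); (19,15,c); (19,16,c); (20,8,c); (20,16,c); (20,17,c); (21,15,c); (21,16,c); (21,17,c)
step 2: rule r1; match: 0->12, 1->4, 2->5, 3->8; deleted nodes 12; deleted edges (12,4,c); (12,5,c); (12,8,c); added nodes 22, 23, 24, 25, 26, 27, 28; added edges (25,4,c); (25,22,c); (25,24,c); (26,5,c); (26,22,c); (26,23,c); (27,8,c); (27,23,c); (27,24,c); (28,22,c); (28,23,c); (28,24,c); result: nodes: 0:vx, 1:vx, 3:vx, 4:vx, 5:vx, 7:vx, 8:vx, 14:tri, 15:vx, 16:vx, 17:vx, 18:tri, 19:tri, 20:tri, 21:tri, 22:vx, 23:vx, 24:vx, 25:tri, 26:tri, 27:tri, 28:tri edges: (14,0,c); (14,3,c); (14,3,ck); (14,8,c); (18,4,c); (18,15,c); (18,17,c); (19,5,c); (19,15,c); (19,16,c); (20,8,c); (20,16,c); (20,17,c); (21,15,c); (21,16,c); (21,17,c); (25,4,c); (25,22,c); (25,24,c); (26,5,c); (26,22,c); (26,23,c); (27,8,c); (27,23,c); (27,24,c); (28,22,c); (28,23,c); (28,24,c)
final:
nodes: 0:vx, 1:vx, 3:vx, 4:vx, 5:vx, 7:vx, 8:vx, 14:tri, 15:vx, 16:vx, 17:vx, 18:tri, 19:tri, 20:tri, 21:tri, 22:vx, 23:vx, 24:vx, 25:tri, 26:tri, 27:tri, 28:tri
edges: (14,0,c); (14,3,c); (14,3,ck); (14,8,c); (18,4,c); (18,15,c); (18,17,c); (19,5,c); (19,15,c); (19,16,c); (20,8,c); (20,16,c); (20,17,c); (21,15,c); (21,16,c); (21,17,c); (25,4,c); (25,22,c); (25,24,c); (26,5,c); (26,22,c); (26,23,c); (27,8,c); (27,23,c); (27,24,c); (28,22,c); (28,23,c); (28,24,c)


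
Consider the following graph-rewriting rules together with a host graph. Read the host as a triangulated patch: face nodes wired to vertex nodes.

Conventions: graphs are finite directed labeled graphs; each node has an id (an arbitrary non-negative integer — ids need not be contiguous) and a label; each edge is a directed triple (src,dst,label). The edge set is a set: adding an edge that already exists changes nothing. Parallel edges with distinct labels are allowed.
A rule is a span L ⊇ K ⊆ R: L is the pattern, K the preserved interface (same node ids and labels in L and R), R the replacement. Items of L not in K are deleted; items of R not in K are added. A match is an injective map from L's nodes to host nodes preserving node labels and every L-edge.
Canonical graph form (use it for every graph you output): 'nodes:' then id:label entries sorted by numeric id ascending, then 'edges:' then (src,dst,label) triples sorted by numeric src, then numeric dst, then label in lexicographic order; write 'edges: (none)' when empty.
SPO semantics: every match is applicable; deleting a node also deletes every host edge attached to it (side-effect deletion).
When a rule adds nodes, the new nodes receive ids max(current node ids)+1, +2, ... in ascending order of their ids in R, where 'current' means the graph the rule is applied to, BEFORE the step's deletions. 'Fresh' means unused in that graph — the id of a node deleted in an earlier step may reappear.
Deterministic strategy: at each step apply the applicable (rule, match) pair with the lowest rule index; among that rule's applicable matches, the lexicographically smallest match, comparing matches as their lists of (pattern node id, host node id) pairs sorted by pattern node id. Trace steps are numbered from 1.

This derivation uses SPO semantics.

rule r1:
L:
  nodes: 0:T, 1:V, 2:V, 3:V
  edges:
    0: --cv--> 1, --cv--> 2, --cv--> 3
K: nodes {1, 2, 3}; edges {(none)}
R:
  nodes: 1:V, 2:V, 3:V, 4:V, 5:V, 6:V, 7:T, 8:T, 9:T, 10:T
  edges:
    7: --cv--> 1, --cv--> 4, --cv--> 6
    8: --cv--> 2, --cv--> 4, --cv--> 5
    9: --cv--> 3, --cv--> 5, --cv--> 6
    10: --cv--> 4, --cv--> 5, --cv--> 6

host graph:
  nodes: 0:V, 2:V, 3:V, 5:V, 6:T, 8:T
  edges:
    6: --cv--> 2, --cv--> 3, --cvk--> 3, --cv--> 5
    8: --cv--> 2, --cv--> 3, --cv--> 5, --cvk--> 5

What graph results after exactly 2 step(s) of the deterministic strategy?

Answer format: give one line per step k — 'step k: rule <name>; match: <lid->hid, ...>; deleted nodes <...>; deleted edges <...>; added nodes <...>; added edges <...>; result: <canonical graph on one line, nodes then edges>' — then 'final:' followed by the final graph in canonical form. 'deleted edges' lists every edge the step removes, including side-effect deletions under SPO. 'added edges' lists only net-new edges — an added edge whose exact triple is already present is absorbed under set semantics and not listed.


step 1: rule r1; match: 0->6, 1->2, 2->3, 3->5; deleted nodes 6; deleted edges (6,2,cv); (6,3,cv); (6,3,cvk); (6,5,cv); added nodes 9, 10, 11, 12, 13, 14, 15; added edges (12,2,cv); (12,9,cv); (12,11,cv); (13,3,cv); (13,9,cv); (13,10,cv); (14,5,cv); (14,10,cv); (14,11,cv); (15,9,cv); (15,10,cv); (15,11,cv); result: nodes: 0:V, 2:V, 3:V, 5:V, 8:T, 9:V, 10:V, 11:V, 12:T, 13:T, 14:T, 15:T edges: (8,2,cv); (8,3,cv); (8,5,cv); (8,5,cvk); (12,2,cv); (12,9,cv); (12,11,cv); (13,3,cv); (13,9,cv); (13,10,cv); (14,5,cv); (14,10,cv); (14,11,cv); (15,9,cv); (15,10,cv); (15,11,cv)
step 2: rule r1; match: 0->8, 1->2, 2->3, 3->5; deleted nodes 8; deleted edges (8,2,cv); (8,3,cv); (8,5,cv); (8,5,cvk); added nodes 16, 17, 18, 19, 20, 21, 22; added edges (19,2,cv); (19,16,cv); (19,18,cv); (20,3,cv); (20,16,cv); (20,17,cv); (21,5,cv); (21,17,cv); (21,18,cv); (22,16,cv); (22,17,cv); (22,18,cv); result: nodes: 0:V, 2:V, 3:V, 5:V, 9:V, 10:V, 11:V, 12:T, 13:T, 14:T, 15:T, 16:V, 17:V, 18:V, 19:T, 20:T, 21:T, 22:T edges: (12,2,cv); (12,9,cv); (12,11,cv); (13,3,cv); (13,9,cv); (13,10,cv); (14,5,cv); (14,10,cv); (14,11,cv); (15,9,cv); (15,10,cv); (15,11,cv); (19,2,cv); (19,16,cv); (19,18,cv); (20,3,cv); (20,16,cv); (20,17,cv); (21,5,cv); (21,17,cv); (21,18,cv); (22,16,cv); (22,17,cv); (22,18,cv)
final:
nodes: 0:V, 2:V, 3:V, 5:V, 9:V, 10:V, 11:V, 12:T, 13:T, 14:T, 15:T, 16:V, 17:V, 18:V, 19:T, 20:T, 21:T, 22:T
edges: (12,2,cv); (12,9,cv); (12,11,cv); (13,3,cv); (13,9,cv); (13,10,cv); (14,5,cv); (14,10,cv); (14,11,cv); (15,9,cv); (15,10,cv); (15,11,cv); (19,2,cv); (19,16,cv); (19,18,cv); (20,3,cv); (20,16,cv); (20,17,cv); (21,5,cv); (21,17,cv); (21,18,cv); (22,16,cv); (22,17,cv); (22,18,cv)


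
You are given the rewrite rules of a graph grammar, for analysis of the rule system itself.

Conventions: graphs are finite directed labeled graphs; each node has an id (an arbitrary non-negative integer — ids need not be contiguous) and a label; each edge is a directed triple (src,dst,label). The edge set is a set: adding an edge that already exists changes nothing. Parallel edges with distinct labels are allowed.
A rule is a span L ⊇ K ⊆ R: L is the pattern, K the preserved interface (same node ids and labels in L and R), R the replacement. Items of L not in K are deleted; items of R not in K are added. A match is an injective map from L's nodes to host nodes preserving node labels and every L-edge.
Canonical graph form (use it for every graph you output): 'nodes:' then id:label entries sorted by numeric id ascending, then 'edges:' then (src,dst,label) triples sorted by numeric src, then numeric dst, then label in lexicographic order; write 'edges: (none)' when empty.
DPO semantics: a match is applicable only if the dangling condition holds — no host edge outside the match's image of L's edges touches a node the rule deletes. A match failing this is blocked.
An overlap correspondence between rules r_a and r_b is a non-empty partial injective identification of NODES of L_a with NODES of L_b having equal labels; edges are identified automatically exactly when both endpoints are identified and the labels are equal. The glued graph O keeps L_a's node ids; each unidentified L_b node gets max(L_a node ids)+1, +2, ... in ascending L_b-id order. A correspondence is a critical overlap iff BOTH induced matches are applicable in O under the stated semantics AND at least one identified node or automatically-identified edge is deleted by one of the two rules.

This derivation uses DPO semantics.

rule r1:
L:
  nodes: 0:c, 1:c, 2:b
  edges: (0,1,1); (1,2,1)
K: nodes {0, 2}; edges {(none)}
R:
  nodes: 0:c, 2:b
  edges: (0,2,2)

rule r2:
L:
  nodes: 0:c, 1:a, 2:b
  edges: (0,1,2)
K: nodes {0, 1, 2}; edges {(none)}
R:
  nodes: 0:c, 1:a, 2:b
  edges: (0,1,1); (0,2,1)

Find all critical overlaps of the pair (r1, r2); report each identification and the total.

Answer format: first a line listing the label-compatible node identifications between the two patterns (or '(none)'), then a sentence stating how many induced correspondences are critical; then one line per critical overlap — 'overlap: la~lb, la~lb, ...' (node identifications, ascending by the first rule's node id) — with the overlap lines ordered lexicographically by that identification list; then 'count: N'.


label-compatible node identifications between L(r1) and L(r2): 0~0, 1~0, 2~2
0 of the induced correspondences are critical overlaps of r1 and r2.
count: 0


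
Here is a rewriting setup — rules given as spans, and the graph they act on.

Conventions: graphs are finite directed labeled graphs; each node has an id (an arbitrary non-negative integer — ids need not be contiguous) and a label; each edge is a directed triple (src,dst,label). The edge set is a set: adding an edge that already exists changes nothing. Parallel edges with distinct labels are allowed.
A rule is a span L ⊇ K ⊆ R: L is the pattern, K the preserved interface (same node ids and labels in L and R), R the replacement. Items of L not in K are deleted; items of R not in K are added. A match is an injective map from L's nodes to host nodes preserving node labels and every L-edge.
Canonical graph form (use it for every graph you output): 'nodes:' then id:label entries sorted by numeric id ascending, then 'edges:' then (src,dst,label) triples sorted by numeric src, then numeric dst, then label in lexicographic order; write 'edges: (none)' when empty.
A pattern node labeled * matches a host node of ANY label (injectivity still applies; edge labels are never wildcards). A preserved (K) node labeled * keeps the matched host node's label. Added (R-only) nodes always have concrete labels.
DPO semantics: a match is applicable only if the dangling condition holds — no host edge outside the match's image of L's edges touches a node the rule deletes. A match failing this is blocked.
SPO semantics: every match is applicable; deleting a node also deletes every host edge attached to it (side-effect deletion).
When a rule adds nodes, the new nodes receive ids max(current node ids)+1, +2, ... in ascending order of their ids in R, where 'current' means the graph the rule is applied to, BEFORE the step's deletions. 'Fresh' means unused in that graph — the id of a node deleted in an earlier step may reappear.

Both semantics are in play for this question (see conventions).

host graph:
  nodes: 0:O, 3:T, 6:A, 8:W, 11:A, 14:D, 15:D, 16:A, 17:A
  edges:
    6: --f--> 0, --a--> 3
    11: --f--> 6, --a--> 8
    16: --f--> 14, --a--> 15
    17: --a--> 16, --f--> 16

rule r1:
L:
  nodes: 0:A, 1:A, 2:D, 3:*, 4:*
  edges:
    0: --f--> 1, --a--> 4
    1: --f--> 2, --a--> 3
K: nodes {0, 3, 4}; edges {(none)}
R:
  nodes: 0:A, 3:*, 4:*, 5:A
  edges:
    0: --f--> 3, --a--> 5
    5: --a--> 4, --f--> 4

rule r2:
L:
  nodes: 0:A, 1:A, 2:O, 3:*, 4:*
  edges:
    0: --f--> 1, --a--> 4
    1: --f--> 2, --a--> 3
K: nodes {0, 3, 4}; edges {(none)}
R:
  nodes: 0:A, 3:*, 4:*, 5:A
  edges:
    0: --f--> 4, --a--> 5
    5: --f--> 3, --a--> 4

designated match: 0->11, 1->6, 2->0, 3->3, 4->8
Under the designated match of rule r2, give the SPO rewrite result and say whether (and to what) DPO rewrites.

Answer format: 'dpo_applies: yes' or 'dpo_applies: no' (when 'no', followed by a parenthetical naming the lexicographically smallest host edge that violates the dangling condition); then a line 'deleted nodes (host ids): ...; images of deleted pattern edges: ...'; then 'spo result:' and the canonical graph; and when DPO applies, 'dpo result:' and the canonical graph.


dpo_applies: yes
deleted nodes (host ids): 0, 6; images of deleted pattern edges: (6,0,f); (6,3,a); (11,6,f); (11,8,a)
spo result:
nodes: 3:T, 8:W, 11:A, 14:D, 15:D, 16:A, 17:A, 18:A
edges: (11,8,f); (11,18,a); (16,14,f); (16,15,a); (17,16,a); (17,16,f); (18,3,f); (18,8,a)
dpo result:
nodes: 3:T, 8:W, 11:A, 14:D, 15:D, 16:A, 17:A, 18:A
edges: (11,8,f); (11,18,a); (16,14,f); (16,15,a); (17,16,a); (17,16,f); (18,3,f); (18,8,a)


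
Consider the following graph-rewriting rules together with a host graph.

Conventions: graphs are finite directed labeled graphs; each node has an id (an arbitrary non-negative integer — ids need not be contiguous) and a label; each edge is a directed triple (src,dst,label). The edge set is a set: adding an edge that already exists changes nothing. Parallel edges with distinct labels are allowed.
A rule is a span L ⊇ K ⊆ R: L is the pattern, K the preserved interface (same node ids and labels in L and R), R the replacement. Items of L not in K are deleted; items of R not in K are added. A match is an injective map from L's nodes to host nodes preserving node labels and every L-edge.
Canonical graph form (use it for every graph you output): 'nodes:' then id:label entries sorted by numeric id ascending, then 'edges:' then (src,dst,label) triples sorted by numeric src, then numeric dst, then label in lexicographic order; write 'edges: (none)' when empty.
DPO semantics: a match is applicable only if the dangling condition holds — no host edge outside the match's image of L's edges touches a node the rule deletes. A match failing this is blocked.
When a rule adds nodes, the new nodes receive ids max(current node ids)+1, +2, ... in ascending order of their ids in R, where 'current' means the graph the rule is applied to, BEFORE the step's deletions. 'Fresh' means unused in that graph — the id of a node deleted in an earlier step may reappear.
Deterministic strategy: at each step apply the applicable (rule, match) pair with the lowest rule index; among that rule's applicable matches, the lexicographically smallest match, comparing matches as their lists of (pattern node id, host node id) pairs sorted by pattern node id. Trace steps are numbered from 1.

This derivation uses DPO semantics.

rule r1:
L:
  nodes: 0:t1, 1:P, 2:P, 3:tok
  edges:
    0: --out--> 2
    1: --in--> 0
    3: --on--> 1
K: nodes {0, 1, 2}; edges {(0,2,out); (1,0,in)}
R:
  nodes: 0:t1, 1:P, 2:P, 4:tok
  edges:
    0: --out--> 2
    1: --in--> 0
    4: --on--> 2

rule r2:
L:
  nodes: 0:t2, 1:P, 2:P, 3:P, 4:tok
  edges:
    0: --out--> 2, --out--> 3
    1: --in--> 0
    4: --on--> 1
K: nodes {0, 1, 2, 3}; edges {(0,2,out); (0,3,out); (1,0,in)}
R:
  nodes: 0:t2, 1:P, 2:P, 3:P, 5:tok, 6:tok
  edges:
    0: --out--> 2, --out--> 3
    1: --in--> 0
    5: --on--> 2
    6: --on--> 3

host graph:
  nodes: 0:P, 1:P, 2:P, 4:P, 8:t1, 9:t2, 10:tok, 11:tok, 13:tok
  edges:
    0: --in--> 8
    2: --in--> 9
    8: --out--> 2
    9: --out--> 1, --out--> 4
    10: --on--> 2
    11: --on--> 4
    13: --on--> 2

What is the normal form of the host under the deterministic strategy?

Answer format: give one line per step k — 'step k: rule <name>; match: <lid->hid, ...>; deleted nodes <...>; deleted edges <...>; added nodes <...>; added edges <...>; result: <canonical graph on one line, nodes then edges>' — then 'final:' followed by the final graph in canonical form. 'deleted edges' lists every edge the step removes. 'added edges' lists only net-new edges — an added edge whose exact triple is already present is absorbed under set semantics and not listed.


step 1: rule r2; match: 0->9, 1->2, 2->1, 3->4, 4->10; deleted nodes 10; deleted edges (10,2,on); added nodes 14, 15; added edges (14,1,on); (15,4,on); result: nodes: 0:P, 1:P, 2:P, 4:P, 8:t1, 9:t2, 11:tok, 13:tok, 14:tok, 15:tok edges: (0,8,in); (2,9,in); (8,2,out); (9,1,out); (9,4,out); (11,4,on); (13,2,on); (14,1,on); (15,4,on)
step 2: rule r2; match: 0->9, 1->2, 2->1, 3->4, 4->13; deleted nodes 13; deleted edges (13,2,on); added nodes 16, 17; added edges (16,1,on); (17,4,on); result: nodes: 0:P, 1:P, 2:P, 4:P, 8:t1, 9:t2, 11:tok, 14:tok, 15:tok, 16:tok, 17:tok edges: (0,8,in); (2,9,in); (8,2,out); (9,1,out); (9,4,out); (11,4,on); (14,1,on); (15,4,on); (16,1,on); (17,4,on)
final:
nodes: 0:P, 1:P, 2:P, 4:P, 8:t1, 9:t2, 11:tok, 14:tok, 15:tok, 16:tok, 17:tok
edges: (0,8,in); (2,9,in); (8,2,out); (9,1,out); (9,4,out); (11,4,on); (14,1,on); (15,4,on); (16,1,on); (17,4,on)


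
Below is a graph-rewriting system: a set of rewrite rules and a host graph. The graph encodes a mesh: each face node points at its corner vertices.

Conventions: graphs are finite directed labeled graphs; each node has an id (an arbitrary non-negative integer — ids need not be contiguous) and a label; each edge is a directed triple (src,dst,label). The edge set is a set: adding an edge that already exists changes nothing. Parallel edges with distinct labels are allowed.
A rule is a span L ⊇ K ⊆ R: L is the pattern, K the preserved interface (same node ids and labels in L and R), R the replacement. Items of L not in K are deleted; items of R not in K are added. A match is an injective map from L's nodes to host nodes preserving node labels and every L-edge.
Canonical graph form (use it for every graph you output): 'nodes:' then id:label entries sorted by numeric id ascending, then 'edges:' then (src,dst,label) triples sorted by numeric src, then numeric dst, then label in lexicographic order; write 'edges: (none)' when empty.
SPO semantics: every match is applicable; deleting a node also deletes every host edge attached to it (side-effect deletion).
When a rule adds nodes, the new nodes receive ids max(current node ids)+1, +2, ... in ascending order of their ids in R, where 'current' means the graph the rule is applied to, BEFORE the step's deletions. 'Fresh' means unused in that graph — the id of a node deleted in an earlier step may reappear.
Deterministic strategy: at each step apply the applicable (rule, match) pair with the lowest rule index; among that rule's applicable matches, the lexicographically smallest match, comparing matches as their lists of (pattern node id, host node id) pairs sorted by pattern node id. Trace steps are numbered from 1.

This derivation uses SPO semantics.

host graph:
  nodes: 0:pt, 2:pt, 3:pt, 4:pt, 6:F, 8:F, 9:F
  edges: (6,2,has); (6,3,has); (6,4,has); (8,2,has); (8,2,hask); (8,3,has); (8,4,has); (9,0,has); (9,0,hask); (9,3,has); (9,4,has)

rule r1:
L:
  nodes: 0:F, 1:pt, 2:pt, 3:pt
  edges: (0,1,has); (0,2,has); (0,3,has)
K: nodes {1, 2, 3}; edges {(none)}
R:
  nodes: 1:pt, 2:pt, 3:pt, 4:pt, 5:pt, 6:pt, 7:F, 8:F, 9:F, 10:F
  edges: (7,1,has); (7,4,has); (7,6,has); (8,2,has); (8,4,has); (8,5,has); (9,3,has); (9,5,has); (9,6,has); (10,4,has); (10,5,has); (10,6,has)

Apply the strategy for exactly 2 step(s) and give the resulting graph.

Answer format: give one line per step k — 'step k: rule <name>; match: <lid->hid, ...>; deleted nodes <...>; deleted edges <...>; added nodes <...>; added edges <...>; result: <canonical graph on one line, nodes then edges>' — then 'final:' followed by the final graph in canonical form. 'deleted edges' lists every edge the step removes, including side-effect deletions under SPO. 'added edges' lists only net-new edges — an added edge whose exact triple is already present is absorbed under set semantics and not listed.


step 1: rule r1; match: 0->6, 1->2, 2->3, 3->4; deleted nodes 6; deleted edges (6,2,has); (6,3,has); (6,4,has); added nodes 10, 11, 12, 13, 14, 15, 16; added edges (13,2,has); (13,10,has); (13,12,has); (14,3,has); (14,10,has); (14,11,has); (15,4,has); (15,11,has); (15,12,has); (16,10,has); (16,11,has); (16,12,has); result: nodes: 0:pt, 2:pt, 3:pt, 4:pt, 8:F, 9:F, 10:pt, 11:pt, 12:pt, 13:F, 14:F, 15:F, 16:F edges: (8,2,has); (8,2,hask); (8,3,has); (8,4,has); (9,0,has); (9,0,hask); (9,3,has); (9,4,has); (13,2,has); (13,10,has); (13,12,has); (14,3,has); (14,10,has); (14,11,has); (15,4,has); (15,11,has); (15,12,has); (16,10,has); (16,11,has); (16,12,has)
step 2: rule r1; match: 0->8, 1->2, 2->3, 3->4; deleted nodes 8; deleted edges (8,2,has); (8,2,hask); (8,3,has); (8,4,has); added nodes 17, 18, 19, 20, 21, 22, 23; added edges (20,2,has); (20,17,has); (20,19,has); (21,3,has); (21,17,has); (21,18,has); (22,4,has); (22,18,has); (22,19,has); (23,17,has); (23,18,has); (23,19,has); result: nodes: 0:pt, 2:pt, 3:pt, 4:pt, 9:F, 10:pt, 11:pt, 12:pt, 13:F, 14:F, 15:F, 16:F, 17:pt, 18:pt, 19:pt, 20:F, 21:F, 22:F, 23:F edges: (9,0,has); (9,0,hask); (9,3,has); (9,4,has); (13,2,has); (13,10,has); (13,12,has); (14,3,has); (14,10,has); (14,11,has); (15,4,has); (15,11,has); (15,12,has); (16,10,has); (16,11,has); (16,12,has); (20,2,has); (20,17,has); (20,19,has); (21,3,has); (21,17,has); (21,18,has); (22,4,has); (22,18,has); (22,19,has); (23,17,has); (23,18,has); (23,19,has)
final:
nodes: 0:pt, 2:pt, 3:pt, 4:pt, 9:F, 10:pt, 11:pt, 12:pt, 13:F, 14:F, 15:F, 16:F, 17:pt, 18:pt, 19:pt, 20:F, 21:F, 22:F, 23:F
edges: (9,0,has); (9,0,hask); (9,3,has); (9,4,has); (13,2,has); (13,10,has); (13,12,has); (14,3,has); (14,10,has); (14,11,has); (15,4,has); (15,11,has); (15,12,has); (16,10,has); (16,11,has); (16,12,has); (20,2,has); (20,17,has); (20,19,has); (21,3,has); (21,17,has); (21,18,has); (22,4,has); (22,18,has); (22,19,has); (23,17,has); (23,18,has); (23,19,has)


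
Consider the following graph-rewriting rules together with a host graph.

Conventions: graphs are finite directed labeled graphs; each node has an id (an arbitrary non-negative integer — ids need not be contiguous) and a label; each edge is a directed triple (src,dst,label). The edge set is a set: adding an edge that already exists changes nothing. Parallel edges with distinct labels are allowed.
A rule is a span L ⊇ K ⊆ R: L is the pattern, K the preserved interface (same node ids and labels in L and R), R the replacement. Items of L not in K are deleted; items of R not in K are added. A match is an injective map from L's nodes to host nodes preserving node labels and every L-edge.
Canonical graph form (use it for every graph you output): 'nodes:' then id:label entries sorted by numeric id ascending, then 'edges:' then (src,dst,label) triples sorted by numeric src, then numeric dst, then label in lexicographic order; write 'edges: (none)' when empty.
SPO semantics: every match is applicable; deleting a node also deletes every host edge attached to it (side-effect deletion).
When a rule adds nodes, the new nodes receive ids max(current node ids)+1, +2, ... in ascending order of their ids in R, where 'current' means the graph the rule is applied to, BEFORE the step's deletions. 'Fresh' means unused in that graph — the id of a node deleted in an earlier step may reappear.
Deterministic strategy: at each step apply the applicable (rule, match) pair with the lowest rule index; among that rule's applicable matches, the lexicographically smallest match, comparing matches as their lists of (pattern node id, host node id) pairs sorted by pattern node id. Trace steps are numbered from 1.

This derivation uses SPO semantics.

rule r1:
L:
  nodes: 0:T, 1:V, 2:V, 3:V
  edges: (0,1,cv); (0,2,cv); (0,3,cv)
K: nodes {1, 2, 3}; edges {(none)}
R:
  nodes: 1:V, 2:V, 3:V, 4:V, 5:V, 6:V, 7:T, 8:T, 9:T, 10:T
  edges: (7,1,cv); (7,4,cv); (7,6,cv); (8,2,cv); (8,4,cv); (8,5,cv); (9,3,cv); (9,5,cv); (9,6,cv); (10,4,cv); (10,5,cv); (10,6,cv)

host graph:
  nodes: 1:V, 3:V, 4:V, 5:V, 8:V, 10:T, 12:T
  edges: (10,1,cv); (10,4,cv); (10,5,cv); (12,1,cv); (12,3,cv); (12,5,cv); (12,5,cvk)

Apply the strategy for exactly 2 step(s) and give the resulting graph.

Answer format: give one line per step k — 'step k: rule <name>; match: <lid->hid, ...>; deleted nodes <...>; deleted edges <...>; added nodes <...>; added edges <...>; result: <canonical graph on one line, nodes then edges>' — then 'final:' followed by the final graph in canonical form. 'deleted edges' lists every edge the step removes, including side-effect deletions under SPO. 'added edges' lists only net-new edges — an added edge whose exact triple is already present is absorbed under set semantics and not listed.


step 1: rule r1; match: 0->10, 1->1, 2->4, 3->5; deleted nodes 10; deleted edges (10,1,cv); (10,4,cv); (10,5,cv); added nodes 13, 14, 15, 16, 17, 18, 19; added edges (16,1,cv); (16,13,cv); (16,15,cv); (17,4,cv); (17,13,cv); (17,14,cv); (18,5,cv); (18,14,cv); (18,15,cv); (19,13,cv); (19,14,cv); (19,15,cv); result: nodes: 1:V, 3:V, 4:V, 5:V, 8:V, 12:T, 13:V, 14:V, 15:V, 16:T, 17:T, 18:T, 19:T edges: (12,1,cv); (12,3,cv); (12,5,cv); (12,5,cvk); (16,1,cv); (16,13,cv); (16,15,cv); (17,4,cv); (17,13,cv); (17,14,cv); (18,5,cv); (18,14,cv); (18,15,cv); (19,13,cv); (19,14,cv); (19,15,cv)
step 2: rule r1; match: 0->12, 1->1, 2->3, 3->5; deleted nodes 12; deleted edges (12,1,cv); (12,3,cv); (12,5,cv); (12,5,cvk); added nodes 20, 21, 22, 23, 24, 25, 26; added edges (23,1,cv); (23,20,cv); (23,22,cv); (24,3,cv); (24,20,cv); (24,21,cv); (25,5,cv); (25,21,cv); (25,22,cv); (26,20,cv); (26,21,cv); (26,22,cv); result: nodes: 1:V, 3:V, 4:V, 5:V, 8:V, 13:V, 14:V, 15:V, 16:T, 17:T, 18:T, 19:T, 20:V, 21:V, 22:V, 23:T, 24:T, 25:T, 26:T edges: (16,1,cv); (16,13,cv); (16,15,cv); (17,4,cv); (17,13,cv); (17,14,cv); (18,5,cv); (18,14,cv); (18,15,cv); (19,13,cv); (19,14,cv); (19,15,cv); (23,1,cv); (23,20,cv); (23,22,cv); (24,3,cv); (24,20,cv); (24,21,cv); (25,5,cv); (25,21,cv); (25,22,cv); (26,20,cv); (26,21,cv); (26,22,cv)
final:
nodes: 1:V, 3:V, 4:V, 5:V, 8:V, 13:V, 14:V, 15:V, 16:T, 17:T, 18:T, 19:T, 20:V, 21:V, 22:V, 23:T, 24:T, 25:T, 26:T
edges: (16,1,cv); (16,13,cv); (16,15,cv); (17,4,cv); (17,13,cv); (17,14,cv); (18,5,cv); (18,14,cv); (18,15,cv); (19,13,cv); (19,14,cv); (19,15,cv); (23,1,cv); (23,20,cv); (23,22,cv); (24,3,cv); (24,20,cv); (24,21,cv); (25,5,cv); (25,21,cv); (25,22,cv); (26,20,cv); (26,21,cv); (26,22,cv)


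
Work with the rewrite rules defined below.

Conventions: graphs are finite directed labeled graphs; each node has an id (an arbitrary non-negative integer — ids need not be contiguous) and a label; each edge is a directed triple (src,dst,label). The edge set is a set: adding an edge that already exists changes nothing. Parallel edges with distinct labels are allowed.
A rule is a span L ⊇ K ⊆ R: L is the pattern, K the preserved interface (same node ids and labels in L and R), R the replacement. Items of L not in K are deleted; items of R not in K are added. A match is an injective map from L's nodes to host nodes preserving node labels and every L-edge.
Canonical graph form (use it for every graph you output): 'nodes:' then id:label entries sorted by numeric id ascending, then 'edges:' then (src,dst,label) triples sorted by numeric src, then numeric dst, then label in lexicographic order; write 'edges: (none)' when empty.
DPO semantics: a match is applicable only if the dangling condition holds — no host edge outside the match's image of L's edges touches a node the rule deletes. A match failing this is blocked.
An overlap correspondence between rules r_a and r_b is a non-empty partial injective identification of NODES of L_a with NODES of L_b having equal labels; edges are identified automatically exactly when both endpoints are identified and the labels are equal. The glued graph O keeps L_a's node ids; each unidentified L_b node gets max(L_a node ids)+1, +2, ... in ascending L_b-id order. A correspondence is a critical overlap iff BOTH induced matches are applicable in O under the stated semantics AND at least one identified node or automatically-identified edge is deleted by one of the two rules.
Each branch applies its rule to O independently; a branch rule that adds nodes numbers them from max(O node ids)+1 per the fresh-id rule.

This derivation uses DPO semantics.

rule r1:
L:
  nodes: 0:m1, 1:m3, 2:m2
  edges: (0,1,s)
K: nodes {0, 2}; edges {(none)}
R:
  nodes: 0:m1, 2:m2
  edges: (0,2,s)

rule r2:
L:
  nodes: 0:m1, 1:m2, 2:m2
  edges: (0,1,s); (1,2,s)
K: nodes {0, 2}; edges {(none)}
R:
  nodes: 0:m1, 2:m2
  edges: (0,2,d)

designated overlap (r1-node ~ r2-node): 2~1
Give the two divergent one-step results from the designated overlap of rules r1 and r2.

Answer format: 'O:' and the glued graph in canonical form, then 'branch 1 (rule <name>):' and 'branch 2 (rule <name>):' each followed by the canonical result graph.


O:
nodes: 0:m1, 1:m3, 2:m2, 3:m1, 4:m2
edges: (0,1,s); (2,4,s); (3,2,s)
branch 1 (rule r1):
nodes: 0:m1, 2:m2, 3:m1, 4:m2
edges: (0,2,s); (2,4,s); (3,2,s)
branch 2 (rule r2):
nodes: 0:m1, 1:m3, 3:m1, 4:m2
edges: (0,1,s); (3,4,d)


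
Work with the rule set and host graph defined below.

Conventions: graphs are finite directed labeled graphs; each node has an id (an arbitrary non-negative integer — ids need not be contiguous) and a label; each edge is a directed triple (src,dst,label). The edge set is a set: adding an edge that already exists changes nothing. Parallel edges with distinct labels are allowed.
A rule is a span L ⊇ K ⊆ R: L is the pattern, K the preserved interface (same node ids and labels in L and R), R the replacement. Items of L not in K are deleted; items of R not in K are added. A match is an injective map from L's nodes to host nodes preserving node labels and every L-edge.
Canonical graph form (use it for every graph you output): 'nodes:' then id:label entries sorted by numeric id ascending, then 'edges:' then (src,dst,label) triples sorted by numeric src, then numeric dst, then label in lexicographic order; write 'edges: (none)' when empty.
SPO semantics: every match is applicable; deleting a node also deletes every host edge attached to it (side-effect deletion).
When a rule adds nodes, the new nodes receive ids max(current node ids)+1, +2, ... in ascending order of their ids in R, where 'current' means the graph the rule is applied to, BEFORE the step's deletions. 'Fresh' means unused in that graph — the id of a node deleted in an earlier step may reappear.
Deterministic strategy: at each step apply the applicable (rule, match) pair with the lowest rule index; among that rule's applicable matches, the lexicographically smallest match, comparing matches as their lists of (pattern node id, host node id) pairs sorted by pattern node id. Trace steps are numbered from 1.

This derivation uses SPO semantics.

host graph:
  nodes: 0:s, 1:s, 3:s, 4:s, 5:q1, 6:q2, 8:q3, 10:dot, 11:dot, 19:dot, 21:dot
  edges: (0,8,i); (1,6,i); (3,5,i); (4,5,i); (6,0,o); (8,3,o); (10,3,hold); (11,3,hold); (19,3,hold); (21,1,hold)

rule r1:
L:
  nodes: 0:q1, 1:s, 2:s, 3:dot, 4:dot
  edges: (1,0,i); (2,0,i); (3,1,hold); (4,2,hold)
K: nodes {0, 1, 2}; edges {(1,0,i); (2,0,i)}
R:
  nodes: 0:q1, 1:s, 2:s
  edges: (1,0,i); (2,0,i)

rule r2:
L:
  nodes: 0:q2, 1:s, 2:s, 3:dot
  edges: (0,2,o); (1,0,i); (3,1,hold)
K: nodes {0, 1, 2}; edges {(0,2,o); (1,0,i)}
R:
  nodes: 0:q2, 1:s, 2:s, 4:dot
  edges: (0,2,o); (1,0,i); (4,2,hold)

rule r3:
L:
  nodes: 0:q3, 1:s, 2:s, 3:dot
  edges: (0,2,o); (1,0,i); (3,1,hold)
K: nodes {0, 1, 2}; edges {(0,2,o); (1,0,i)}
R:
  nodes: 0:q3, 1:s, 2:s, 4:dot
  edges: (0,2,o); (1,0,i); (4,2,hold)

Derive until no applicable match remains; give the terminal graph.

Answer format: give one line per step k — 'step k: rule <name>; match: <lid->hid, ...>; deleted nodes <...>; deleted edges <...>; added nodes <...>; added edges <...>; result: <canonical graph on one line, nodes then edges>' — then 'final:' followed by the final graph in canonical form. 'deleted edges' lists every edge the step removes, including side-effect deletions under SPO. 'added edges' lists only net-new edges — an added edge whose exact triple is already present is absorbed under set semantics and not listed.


step 1: rule r2; match: 0->6, 1->1, 2->0, 3->21; deleted nodes 21; deleted edges (21,1,hold); added nodes 22; added edges (22,0,hold); result: nodes: 0:s, 1:s, 3:s, 4:s, 5:q1, 6:q2, 8:q3, 10:dot, 11:dot, 19:dot, 22:dot edges: (0,8,i); (1,6,i); (3,5,i); (4,5,i); (6,0,o); (8,3,o); (10,3,hold); (11,3,hold); (19,3,hold); (22,0,hold)
step 2: rule r3; match: 0->8, 1->0, 2->3, 3->22; deleted nodes 22; deleted edges (22,0,hold); added nodes 23; added edges (23,3,hold); result: nodes: 0:s, 1:s, 3:s, 4:s, 5:q1, 6:q2, 8:q3, 10:dot, 11:dot, 19:dot, 23:dot edges: (0,8,i); (1,6,i); (3,5,i); (4,5,i); (6,0,o); (8,3,o); (10,3,hold); (11,3,hold); (19,3,hold); (23,3,hold)
final:
nodes: 0:s, 1:s, 3:s, 4:s, 5:q1, 6:q2, 8:q3, 10:dot, 11:dot, 19:dot, 23:dot
edges: (0,8,i); (1,6,i); (3,5,i); (4,5,i); (6,0,o); (8,3,o); (10,3,hold); (11,3,hold); (19,3,hold); (23,3,hold)


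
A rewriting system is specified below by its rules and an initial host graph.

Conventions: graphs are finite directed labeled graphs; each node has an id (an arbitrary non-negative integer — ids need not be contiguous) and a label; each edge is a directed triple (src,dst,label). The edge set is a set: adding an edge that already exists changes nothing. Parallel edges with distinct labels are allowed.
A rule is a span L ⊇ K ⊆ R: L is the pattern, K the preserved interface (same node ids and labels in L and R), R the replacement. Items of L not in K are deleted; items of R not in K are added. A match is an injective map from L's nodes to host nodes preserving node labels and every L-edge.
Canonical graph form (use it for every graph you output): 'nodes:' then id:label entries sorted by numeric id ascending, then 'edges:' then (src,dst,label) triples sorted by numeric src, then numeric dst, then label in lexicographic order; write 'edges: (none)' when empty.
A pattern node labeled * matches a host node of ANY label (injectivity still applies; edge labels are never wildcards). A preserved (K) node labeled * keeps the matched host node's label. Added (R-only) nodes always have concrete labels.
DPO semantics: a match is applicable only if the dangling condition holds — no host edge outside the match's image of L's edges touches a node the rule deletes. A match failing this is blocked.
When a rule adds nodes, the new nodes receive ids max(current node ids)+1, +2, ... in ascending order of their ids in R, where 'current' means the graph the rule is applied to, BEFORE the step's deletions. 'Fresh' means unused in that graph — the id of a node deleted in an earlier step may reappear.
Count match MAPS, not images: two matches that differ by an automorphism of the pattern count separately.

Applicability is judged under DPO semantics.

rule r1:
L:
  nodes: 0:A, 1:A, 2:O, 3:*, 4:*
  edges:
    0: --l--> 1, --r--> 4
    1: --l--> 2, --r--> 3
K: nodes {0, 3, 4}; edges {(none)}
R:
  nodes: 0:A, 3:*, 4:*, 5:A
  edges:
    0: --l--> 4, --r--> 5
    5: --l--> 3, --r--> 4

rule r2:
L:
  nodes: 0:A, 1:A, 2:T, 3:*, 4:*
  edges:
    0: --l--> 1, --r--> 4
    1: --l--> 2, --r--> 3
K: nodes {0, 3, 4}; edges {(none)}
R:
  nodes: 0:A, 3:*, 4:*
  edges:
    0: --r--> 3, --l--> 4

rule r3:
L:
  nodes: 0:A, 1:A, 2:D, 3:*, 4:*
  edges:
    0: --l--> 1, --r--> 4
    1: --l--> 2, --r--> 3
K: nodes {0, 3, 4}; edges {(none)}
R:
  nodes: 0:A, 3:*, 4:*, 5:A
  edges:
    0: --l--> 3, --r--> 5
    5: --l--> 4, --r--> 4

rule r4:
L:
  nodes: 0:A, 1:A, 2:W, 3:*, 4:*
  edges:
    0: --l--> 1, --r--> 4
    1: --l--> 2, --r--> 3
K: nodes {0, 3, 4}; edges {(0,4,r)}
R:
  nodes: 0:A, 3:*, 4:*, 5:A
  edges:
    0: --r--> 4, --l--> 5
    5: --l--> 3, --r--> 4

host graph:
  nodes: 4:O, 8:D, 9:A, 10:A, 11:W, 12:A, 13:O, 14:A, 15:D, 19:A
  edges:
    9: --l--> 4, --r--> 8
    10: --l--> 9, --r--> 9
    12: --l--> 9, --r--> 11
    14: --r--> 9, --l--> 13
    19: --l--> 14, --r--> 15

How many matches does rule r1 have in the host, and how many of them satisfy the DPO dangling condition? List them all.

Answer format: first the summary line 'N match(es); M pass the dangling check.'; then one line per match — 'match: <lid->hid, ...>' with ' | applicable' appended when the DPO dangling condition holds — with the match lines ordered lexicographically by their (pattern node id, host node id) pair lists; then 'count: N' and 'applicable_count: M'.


2 match(es); 1 pass the dangling check.
match: 0->12, 1->9, 2->4, 3->8, 4->11
match: 0->19, 1->14, 2->13, 3->9, 4->15 | applicable
count: 2
applicable_count: 1
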